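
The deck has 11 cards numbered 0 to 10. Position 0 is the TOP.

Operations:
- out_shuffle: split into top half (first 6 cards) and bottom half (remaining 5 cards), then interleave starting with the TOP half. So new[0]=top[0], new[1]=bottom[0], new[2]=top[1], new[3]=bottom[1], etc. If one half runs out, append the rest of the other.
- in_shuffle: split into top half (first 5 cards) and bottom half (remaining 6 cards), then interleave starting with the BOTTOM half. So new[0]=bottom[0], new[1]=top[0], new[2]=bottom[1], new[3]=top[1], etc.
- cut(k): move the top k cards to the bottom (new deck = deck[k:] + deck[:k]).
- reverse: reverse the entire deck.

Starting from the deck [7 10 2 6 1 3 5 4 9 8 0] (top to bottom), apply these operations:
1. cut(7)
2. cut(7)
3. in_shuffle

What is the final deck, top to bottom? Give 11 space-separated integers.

After op 1 (cut(7)): [4 9 8 0 7 10 2 6 1 3 5]
After op 2 (cut(7)): [6 1 3 5 4 9 8 0 7 10 2]
After op 3 (in_shuffle): [9 6 8 1 0 3 7 5 10 4 2]

Answer: 9 6 8 1 0 3 7 5 10 4 2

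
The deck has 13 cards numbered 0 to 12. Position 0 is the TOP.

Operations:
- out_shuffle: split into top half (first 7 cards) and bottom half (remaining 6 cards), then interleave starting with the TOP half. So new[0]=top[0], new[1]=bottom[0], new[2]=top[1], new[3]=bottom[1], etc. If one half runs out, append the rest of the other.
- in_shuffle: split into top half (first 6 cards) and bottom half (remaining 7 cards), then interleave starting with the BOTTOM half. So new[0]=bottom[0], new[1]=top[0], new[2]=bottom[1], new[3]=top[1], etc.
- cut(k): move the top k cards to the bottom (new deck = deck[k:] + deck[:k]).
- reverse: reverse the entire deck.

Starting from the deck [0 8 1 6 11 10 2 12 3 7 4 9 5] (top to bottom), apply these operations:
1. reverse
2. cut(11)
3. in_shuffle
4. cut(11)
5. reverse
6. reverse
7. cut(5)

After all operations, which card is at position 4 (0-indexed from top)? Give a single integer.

Answer: 9

Derivation:
After op 1 (reverse): [5 9 4 7 3 12 2 10 11 6 1 8 0]
After op 2 (cut(11)): [8 0 5 9 4 7 3 12 2 10 11 6 1]
After op 3 (in_shuffle): [3 8 12 0 2 5 10 9 11 4 6 7 1]
After op 4 (cut(11)): [7 1 3 8 12 0 2 5 10 9 11 4 6]
After op 5 (reverse): [6 4 11 9 10 5 2 0 12 8 3 1 7]
After op 6 (reverse): [7 1 3 8 12 0 2 5 10 9 11 4 6]
After op 7 (cut(5)): [0 2 5 10 9 11 4 6 7 1 3 8 12]
Position 4: card 9.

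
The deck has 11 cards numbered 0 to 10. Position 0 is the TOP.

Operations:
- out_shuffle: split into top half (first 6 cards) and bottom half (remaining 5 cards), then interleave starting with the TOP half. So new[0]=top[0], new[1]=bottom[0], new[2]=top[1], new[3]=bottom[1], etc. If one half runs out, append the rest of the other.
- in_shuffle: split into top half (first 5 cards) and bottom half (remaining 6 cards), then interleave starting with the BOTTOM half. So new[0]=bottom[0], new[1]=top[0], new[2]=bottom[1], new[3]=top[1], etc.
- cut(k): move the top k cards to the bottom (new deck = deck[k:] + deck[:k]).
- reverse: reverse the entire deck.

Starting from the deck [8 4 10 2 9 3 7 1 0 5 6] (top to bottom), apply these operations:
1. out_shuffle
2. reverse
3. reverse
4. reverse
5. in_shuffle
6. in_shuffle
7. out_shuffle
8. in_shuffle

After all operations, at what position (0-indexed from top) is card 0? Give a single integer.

Answer: 5

Derivation:
After op 1 (out_shuffle): [8 7 4 1 10 0 2 5 9 6 3]
After op 2 (reverse): [3 6 9 5 2 0 10 1 4 7 8]
After op 3 (reverse): [8 7 4 1 10 0 2 5 9 6 3]
After op 4 (reverse): [3 6 9 5 2 0 10 1 4 7 8]
After op 5 (in_shuffle): [0 3 10 6 1 9 4 5 7 2 8]
After op 6 (in_shuffle): [9 0 4 3 5 10 7 6 2 1 8]
After op 7 (out_shuffle): [9 7 0 6 4 2 3 1 5 8 10]
After op 8 (in_shuffle): [2 9 3 7 1 0 5 6 8 4 10]
Card 0 is at position 5.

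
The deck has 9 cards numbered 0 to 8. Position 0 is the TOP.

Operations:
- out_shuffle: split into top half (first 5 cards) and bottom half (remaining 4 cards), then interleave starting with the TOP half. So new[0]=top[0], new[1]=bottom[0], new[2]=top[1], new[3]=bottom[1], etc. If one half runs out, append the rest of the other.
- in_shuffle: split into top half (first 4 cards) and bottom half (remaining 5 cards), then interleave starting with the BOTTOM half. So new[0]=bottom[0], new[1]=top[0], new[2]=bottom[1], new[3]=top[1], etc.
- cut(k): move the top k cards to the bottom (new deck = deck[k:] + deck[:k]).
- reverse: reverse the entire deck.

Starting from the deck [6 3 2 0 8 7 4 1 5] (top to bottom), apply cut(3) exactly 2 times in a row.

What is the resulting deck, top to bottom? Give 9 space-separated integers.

After op 1 (cut(3)): [0 8 7 4 1 5 6 3 2]
After op 2 (cut(3)): [4 1 5 6 3 2 0 8 7]

Answer: 4 1 5 6 3 2 0 8 7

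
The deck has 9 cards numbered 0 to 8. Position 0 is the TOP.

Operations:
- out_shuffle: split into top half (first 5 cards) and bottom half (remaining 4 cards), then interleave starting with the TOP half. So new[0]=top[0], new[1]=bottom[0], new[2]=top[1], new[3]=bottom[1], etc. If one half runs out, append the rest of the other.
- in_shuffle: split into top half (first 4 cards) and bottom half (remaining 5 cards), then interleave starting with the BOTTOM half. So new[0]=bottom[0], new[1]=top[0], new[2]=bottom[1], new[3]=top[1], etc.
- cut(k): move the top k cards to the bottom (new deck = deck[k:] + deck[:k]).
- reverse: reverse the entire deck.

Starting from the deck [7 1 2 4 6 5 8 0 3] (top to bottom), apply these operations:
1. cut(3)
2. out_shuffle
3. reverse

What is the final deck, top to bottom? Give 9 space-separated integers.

After op 1 (cut(3)): [4 6 5 8 0 3 7 1 2]
After op 2 (out_shuffle): [4 3 6 7 5 1 8 2 0]
After op 3 (reverse): [0 2 8 1 5 7 6 3 4]

Answer: 0 2 8 1 5 7 6 3 4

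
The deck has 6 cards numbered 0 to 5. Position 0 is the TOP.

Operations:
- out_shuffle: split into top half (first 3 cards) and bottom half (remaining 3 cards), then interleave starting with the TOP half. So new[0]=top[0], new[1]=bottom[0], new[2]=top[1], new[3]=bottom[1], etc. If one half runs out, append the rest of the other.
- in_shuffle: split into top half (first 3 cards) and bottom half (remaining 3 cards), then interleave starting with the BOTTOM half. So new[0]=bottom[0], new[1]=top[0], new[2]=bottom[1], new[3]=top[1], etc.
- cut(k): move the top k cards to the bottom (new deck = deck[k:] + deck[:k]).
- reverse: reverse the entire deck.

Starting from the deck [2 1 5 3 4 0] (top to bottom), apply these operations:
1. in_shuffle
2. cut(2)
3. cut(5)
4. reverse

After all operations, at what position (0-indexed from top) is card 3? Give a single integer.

After op 1 (in_shuffle): [3 2 4 1 0 5]
After op 2 (cut(2)): [4 1 0 5 3 2]
After op 3 (cut(5)): [2 4 1 0 5 3]
After op 4 (reverse): [3 5 0 1 4 2]
Card 3 is at position 0.

Answer: 0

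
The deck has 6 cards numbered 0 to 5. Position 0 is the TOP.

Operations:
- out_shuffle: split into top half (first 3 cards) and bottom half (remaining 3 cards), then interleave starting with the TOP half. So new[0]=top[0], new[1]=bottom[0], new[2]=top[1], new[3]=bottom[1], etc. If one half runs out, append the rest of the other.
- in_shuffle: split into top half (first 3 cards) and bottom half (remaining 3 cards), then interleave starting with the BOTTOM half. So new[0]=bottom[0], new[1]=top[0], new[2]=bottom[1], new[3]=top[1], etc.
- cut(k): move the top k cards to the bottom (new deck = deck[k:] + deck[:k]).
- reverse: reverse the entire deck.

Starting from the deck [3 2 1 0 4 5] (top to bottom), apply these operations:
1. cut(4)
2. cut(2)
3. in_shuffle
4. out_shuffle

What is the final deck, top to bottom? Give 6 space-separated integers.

After op 1 (cut(4)): [4 5 3 2 1 0]
After op 2 (cut(2)): [3 2 1 0 4 5]
After op 3 (in_shuffle): [0 3 4 2 5 1]
After op 4 (out_shuffle): [0 2 3 5 4 1]

Answer: 0 2 3 5 4 1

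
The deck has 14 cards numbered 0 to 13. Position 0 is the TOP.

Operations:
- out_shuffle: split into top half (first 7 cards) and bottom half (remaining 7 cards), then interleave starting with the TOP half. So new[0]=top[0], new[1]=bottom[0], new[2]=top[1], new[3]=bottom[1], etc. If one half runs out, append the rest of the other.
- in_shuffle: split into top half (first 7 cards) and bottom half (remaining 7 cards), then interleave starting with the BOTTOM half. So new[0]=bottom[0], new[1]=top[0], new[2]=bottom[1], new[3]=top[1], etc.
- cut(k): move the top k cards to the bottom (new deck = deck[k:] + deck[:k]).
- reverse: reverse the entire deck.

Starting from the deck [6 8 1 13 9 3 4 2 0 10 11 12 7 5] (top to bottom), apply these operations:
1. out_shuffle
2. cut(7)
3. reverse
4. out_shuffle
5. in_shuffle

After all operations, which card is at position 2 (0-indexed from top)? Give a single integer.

Answer: 8

Derivation:
After op 1 (out_shuffle): [6 2 8 0 1 10 13 11 9 12 3 7 4 5]
After op 2 (cut(7)): [11 9 12 3 7 4 5 6 2 8 0 1 10 13]
After op 3 (reverse): [13 10 1 0 8 2 6 5 4 7 3 12 9 11]
After op 4 (out_shuffle): [13 5 10 4 1 7 0 3 8 12 2 9 6 11]
After op 5 (in_shuffle): [3 13 8 5 12 10 2 4 9 1 6 7 11 0]
Position 2: card 8.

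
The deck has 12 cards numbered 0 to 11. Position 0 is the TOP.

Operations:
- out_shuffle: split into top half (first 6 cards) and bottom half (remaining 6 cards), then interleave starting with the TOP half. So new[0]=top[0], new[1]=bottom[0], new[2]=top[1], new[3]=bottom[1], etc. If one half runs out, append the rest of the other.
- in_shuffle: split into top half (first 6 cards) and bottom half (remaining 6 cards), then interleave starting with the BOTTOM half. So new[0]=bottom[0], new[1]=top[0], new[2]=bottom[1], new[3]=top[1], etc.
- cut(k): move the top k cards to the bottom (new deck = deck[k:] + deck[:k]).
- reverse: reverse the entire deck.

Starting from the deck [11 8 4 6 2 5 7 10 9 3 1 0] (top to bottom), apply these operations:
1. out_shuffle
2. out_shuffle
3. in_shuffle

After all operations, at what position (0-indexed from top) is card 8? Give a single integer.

After op 1 (out_shuffle): [11 7 8 10 4 9 6 3 2 1 5 0]
After op 2 (out_shuffle): [11 6 7 3 8 2 10 1 4 5 9 0]
After op 3 (in_shuffle): [10 11 1 6 4 7 5 3 9 8 0 2]
Card 8 is at position 9.

Answer: 9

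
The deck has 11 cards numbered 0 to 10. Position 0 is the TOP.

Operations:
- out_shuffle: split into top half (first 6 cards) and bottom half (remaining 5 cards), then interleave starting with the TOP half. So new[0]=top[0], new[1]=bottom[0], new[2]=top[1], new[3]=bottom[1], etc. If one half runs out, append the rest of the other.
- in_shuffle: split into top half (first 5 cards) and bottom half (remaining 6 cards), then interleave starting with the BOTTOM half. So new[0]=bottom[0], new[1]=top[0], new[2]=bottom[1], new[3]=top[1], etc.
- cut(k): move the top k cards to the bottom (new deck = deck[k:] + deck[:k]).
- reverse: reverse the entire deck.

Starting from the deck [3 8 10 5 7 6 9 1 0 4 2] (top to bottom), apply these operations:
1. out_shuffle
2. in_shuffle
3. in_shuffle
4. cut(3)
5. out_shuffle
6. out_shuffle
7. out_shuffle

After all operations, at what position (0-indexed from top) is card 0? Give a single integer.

After op 1 (out_shuffle): [3 9 8 1 10 0 5 4 7 2 6]
After op 2 (in_shuffle): [0 3 5 9 4 8 7 1 2 10 6]
After op 3 (in_shuffle): [8 0 7 3 1 5 2 9 10 4 6]
After op 4 (cut(3)): [3 1 5 2 9 10 4 6 8 0 7]
After op 5 (out_shuffle): [3 4 1 6 5 8 2 0 9 7 10]
After op 6 (out_shuffle): [3 2 4 0 1 9 6 7 5 10 8]
After op 7 (out_shuffle): [3 6 2 7 4 5 0 10 1 8 9]
Card 0 is at position 6.

Answer: 6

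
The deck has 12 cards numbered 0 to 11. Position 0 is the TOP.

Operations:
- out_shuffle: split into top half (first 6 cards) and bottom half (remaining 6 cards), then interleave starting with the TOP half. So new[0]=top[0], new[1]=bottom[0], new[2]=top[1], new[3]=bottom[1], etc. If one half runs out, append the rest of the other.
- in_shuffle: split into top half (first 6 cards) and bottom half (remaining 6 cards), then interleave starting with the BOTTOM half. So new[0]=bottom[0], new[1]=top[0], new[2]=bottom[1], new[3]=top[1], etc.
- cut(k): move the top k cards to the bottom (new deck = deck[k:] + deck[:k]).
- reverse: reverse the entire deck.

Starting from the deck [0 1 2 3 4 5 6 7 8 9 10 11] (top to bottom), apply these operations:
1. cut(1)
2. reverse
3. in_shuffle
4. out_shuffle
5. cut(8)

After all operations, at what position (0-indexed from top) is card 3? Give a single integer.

After op 1 (cut(1)): [1 2 3 4 5 6 7 8 9 10 11 0]
After op 2 (reverse): [0 11 10 9 8 7 6 5 4 3 2 1]
After op 3 (in_shuffle): [6 0 5 11 4 10 3 9 2 8 1 7]
After op 4 (out_shuffle): [6 3 0 9 5 2 11 8 4 1 10 7]
After op 5 (cut(8)): [4 1 10 7 6 3 0 9 5 2 11 8]
Card 3 is at position 5.

Answer: 5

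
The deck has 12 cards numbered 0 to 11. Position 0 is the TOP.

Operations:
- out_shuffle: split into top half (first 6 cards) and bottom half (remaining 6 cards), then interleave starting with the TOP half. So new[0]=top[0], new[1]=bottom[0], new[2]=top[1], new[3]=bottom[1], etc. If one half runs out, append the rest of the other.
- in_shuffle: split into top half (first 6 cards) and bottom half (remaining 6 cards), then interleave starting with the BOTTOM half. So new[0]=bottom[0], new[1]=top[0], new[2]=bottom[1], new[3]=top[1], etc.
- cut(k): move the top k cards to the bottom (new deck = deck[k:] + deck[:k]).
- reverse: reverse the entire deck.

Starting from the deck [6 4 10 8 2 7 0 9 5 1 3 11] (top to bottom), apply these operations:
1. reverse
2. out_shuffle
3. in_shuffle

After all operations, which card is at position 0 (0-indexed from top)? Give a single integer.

After op 1 (reverse): [11 3 1 5 9 0 7 2 8 10 4 6]
After op 2 (out_shuffle): [11 7 3 2 1 8 5 10 9 4 0 6]
After op 3 (in_shuffle): [5 11 10 7 9 3 4 2 0 1 6 8]
Position 0: card 5.

Answer: 5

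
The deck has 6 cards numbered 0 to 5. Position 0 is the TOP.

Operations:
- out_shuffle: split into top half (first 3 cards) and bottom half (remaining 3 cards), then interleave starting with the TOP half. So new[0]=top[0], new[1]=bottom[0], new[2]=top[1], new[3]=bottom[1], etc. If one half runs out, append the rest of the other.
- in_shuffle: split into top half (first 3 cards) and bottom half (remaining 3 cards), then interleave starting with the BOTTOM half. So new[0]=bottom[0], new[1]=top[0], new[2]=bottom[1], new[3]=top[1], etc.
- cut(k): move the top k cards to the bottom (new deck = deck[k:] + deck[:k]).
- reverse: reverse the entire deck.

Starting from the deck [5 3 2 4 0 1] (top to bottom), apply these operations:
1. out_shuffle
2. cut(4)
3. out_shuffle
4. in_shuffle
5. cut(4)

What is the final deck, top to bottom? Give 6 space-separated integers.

Answer: 0 1 3 2 5 4

Derivation:
After op 1 (out_shuffle): [5 4 3 0 2 1]
After op 2 (cut(4)): [2 1 5 4 3 0]
After op 3 (out_shuffle): [2 4 1 3 5 0]
After op 4 (in_shuffle): [3 2 5 4 0 1]
After op 5 (cut(4)): [0 1 3 2 5 4]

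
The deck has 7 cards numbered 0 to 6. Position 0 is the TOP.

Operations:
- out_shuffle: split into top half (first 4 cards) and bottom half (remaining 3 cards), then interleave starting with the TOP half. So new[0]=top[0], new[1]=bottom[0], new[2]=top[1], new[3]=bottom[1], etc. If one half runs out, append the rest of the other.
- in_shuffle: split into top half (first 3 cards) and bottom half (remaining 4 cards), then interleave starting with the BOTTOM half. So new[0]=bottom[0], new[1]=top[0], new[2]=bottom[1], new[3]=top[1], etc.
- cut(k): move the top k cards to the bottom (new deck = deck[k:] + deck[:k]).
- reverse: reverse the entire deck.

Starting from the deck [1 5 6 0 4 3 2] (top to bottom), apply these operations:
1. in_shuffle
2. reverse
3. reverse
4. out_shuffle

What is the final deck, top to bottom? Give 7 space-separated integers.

After op 1 (in_shuffle): [0 1 4 5 3 6 2]
After op 2 (reverse): [2 6 3 5 4 1 0]
After op 3 (reverse): [0 1 4 5 3 6 2]
After op 4 (out_shuffle): [0 3 1 6 4 2 5]

Answer: 0 3 1 6 4 2 5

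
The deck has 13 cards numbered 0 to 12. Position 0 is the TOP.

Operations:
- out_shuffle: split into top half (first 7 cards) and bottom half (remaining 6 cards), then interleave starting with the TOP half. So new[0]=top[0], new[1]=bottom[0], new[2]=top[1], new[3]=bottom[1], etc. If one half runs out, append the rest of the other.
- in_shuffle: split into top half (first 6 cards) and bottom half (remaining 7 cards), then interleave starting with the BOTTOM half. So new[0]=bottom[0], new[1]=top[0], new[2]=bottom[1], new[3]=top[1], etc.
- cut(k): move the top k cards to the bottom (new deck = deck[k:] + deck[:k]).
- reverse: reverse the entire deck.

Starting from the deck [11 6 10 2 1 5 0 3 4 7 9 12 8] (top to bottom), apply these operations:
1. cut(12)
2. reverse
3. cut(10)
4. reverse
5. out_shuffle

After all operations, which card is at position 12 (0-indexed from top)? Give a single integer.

Answer: 4

Derivation:
After op 1 (cut(12)): [8 11 6 10 2 1 5 0 3 4 7 9 12]
After op 2 (reverse): [12 9 7 4 3 0 5 1 2 10 6 11 8]
After op 3 (cut(10)): [6 11 8 12 9 7 4 3 0 5 1 2 10]
After op 4 (reverse): [10 2 1 5 0 3 4 7 9 12 8 11 6]
After op 5 (out_shuffle): [10 7 2 9 1 12 5 8 0 11 3 6 4]
Position 12: card 4.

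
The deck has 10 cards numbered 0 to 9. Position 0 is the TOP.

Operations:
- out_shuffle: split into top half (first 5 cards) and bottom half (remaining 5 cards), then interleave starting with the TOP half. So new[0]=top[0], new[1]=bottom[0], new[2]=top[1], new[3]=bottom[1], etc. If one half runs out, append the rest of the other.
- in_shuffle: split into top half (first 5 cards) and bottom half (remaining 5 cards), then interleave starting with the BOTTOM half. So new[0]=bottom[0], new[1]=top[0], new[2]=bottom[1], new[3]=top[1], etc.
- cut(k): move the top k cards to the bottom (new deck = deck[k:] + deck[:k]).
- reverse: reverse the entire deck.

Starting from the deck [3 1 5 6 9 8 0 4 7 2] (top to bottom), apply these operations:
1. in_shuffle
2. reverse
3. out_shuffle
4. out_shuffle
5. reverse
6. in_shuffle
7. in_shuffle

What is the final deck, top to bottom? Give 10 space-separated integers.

Answer: 5 2 0 8 1 7 9 6 3 4

Derivation:
After op 1 (in_shuffle): [8 3 0 1 4 5 7 6 2 9]
After op 2 (reverse): [9 2 6 7 5 4 1 0 3 8]
After op 3 (out_shuffle): [9 4 2 1 6 0 7 3 5 8]
After op 4 (out_shuffle): [9 0 4 7 2 3 1 5 6 8]
After op 5 (reverse): [8 6 5 1 3 2 7 4 0 9]
After op 6 (in_shuffle): [2 8 7 6 4 5 0 1 9 3]
After op 7 (in_shuffle): [5 2 0 8 1 7 9 6 3 4]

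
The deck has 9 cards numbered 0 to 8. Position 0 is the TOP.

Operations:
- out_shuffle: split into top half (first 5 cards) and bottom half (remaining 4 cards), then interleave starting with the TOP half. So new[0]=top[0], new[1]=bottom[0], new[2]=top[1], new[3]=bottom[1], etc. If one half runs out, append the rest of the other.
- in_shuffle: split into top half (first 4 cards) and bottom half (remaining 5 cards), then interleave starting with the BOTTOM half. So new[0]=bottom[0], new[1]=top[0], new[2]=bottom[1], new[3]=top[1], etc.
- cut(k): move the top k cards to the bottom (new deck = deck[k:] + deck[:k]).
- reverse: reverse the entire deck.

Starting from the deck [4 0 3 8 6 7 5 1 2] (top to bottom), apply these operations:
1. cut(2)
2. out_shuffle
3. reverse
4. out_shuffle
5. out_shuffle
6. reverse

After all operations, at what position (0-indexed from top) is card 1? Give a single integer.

After op 1 (cut(2)): [3 8 6 7 5 1 2 4 0]
After op 2 (out_shuffle): [3 1 8 2 6 4 7 0 5]
After op 3 (reverse): [5 0 7 4 6 2 8 1 3]
After op 4 (out_shuffle): [5 2 0 8 7 1 4 3 6]
After op 5 (out_shuffle): [5 1 2 4 0 3 8 6 7]
After op 6 (reverse): [7 6 8 3 0 4 2 1 5]
Card 1 is at position 7.

Answer: 7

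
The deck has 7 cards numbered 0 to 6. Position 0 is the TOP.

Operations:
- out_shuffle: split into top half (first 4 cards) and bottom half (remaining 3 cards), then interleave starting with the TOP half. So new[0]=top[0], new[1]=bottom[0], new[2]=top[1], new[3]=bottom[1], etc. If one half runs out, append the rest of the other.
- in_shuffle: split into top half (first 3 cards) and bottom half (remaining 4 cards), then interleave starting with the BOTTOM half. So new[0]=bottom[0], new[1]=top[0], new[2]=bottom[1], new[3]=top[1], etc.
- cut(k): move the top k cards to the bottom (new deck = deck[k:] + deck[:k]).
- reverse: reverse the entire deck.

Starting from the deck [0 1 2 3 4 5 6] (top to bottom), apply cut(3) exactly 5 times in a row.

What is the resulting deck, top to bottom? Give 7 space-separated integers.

Answer: 1 2 3 4 5 6 0

Derivation:
After op 1 (cut(3)): [3 4 5 6 0 1 2]
After op 2 (cut(3)): [6 0 1 2 3 4 5]
After op 3 (cut(3)): [2 3 4 5 6 0 1]
After op 4 (cut(3)): [5 6 0 1 2 3 4]
After op 5 (cut(3)): [1 2 3 4 5 6 0]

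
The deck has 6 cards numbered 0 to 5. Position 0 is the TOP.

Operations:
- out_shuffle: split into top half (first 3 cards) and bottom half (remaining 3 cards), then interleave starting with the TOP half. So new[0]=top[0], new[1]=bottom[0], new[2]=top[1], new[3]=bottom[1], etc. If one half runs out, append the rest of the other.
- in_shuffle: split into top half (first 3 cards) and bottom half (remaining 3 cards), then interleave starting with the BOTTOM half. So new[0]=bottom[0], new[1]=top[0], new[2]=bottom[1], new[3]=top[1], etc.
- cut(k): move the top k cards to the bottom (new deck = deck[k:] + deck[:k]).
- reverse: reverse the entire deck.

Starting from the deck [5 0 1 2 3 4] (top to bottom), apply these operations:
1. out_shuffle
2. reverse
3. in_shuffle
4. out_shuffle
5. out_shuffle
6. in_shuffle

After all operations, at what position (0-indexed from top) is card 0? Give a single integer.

Answer: 1

Derivation:
After op 1 (out_shuffle): [5 2 0 3 1 4]
After op 2 (reverse): [4 1 3 0 2 5]
After op 3 (in_shuffle): [0 4 2 1 5 3]
After op 4 (out_shuffle): [0 1 4 5 2 3]
After op 5 (out_shuffle): [0 5 1 2 4 3]
After op 6 (in_shuffle): [2 0 4 5 3 1]
Card 0 is at position 1.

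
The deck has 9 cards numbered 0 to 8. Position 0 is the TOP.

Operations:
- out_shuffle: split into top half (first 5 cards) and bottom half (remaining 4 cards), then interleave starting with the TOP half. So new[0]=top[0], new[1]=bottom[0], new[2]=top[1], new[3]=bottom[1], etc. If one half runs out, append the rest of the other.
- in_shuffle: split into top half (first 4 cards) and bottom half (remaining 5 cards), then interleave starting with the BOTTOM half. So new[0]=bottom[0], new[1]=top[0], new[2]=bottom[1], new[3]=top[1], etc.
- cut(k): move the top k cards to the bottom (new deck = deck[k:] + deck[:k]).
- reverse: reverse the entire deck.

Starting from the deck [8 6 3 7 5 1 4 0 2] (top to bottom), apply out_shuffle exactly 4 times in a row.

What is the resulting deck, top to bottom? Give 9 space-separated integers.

Answer: 8 5 2 7 0 3 4 6 1

Derivation:
After op 1 (out_shuffle): [8 1 6 4 3 0 7 2 5]
After op 2 (out_shuffle): [8 0 1 7 6 2 4 5 3]
After op 3 (out_shuffle): [8 2 0 4 1 5 7 3 6]
After op 4 (out_shuffle): [8 5 2 7 0 3 4 6 1]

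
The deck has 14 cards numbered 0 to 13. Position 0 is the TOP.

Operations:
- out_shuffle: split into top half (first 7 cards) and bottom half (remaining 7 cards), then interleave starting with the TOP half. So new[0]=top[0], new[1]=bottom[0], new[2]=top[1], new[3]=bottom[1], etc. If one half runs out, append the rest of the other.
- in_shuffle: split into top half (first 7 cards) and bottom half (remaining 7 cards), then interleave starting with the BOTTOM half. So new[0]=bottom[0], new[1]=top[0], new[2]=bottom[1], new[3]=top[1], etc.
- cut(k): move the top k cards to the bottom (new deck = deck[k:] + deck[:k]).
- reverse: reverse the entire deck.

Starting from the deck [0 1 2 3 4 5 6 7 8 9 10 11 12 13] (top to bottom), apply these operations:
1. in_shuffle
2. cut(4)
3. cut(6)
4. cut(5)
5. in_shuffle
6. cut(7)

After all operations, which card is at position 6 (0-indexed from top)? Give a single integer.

After op 1 (in_shuffle): [7 0 8 1 9 2 10 3 11 4 12 5 13 6]
After op 2 (cut(4)): [9 2 10 3 11 4 12 5 13 6 7 0 8 1]
After op 3 (cut(6)): [12 5 13 6 7 0 8 1 9 2 10 3 11 4]
After op 4 (cut(5)): [0 8 1 9 2 10 3 11 4 12 5 13 6 7]
After op 5 (in_shuffle): [11 0 4 8 12 1 5 9 13 2 6 10 7 3]
After op 6 (cut(7)): [9 13 2 6 10 7 3 11 0 4 8 12 1 5]
Position 6: card 3.

Answer: 3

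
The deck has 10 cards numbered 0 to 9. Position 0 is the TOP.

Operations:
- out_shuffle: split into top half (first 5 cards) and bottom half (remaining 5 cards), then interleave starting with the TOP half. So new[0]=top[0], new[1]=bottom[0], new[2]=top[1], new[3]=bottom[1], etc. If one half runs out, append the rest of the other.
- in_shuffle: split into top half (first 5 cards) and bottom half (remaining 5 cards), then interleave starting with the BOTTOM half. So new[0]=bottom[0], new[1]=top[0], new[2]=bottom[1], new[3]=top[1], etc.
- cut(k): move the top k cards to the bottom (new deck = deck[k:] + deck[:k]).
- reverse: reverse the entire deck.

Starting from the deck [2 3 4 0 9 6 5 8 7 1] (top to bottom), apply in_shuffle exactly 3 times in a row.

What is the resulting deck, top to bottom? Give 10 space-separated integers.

Answer: 5 4 1 6 3 7 9 2 8 0

Derivation:
After op 1 (in_shuffle): [6 2 5 3 8 4 7 0 1 9]
After op 2 (in_shuffle): [4 6 7 2 0 5 1 3 9 8]
After op 3 (in_shuffle): [5 4 1 6 3 7 9 2 8 0]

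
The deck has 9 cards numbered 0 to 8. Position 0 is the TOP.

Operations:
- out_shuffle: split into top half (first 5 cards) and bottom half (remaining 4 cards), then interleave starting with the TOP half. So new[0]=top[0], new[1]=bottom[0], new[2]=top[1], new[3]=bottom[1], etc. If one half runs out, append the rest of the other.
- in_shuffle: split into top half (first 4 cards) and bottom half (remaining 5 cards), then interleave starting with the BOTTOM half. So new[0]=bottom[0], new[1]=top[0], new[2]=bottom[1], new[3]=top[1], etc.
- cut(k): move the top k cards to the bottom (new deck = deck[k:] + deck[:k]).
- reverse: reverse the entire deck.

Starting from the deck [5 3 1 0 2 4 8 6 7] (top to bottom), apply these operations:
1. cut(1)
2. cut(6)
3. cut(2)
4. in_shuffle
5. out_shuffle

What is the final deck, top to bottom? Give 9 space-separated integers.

Answer: 2 1 5 6 4 0 3 7 8

Derivation:
After op 1 (cut(1)): [3 1 0 2 4 8 6 7 5]
After op 2 (cut(6)): [6 7 5 3 1 0 2 4 8]
After op 3 (cut(2)): [5 3 1 0 2 4 8 6 7]
After op 4 (in_shuffle): [2 5 4 3 8 1 6 0 7]
After op 5 (out_shuffle): [2 1 5 6 4 0 3 7 8]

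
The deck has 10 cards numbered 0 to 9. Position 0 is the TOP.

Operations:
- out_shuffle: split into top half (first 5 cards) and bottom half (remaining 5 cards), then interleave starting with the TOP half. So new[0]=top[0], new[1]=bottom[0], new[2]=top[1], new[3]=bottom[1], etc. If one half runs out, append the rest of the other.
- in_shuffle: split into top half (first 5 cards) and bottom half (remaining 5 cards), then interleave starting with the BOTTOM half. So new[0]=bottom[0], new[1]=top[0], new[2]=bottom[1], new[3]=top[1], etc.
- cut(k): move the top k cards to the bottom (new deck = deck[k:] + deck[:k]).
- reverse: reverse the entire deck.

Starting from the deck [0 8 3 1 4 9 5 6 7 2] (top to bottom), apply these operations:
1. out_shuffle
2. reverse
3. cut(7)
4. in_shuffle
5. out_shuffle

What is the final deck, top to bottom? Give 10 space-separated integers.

After op 1 (out_shuffle): [0 9 8 5 3 6 1 7 4 2]
After op 2 (reverse): [2 4 7 1 6 3 5 8 9 0]
After op 3 (cut(7)): [8 9 0 2 4 7 1 6 3 5]
After op 4 (in_shuffle): [7 8 1 9 6 0 3 2 5 4]
After op 5 (out_shuffle): [7 0 8 3 1 2 9 5 6 4]

Answer: 7 0 8 3 1 2 9 5 6 4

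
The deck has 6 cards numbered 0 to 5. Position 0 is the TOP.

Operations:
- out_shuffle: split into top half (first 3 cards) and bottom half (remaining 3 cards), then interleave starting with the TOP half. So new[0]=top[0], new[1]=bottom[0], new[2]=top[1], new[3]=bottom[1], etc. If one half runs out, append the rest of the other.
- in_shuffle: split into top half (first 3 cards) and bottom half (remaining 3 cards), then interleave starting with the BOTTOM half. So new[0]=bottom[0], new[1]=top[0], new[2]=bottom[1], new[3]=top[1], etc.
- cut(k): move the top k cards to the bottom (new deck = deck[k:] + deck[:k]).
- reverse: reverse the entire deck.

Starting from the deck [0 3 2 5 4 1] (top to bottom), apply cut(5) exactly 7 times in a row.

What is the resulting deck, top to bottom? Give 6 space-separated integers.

After op 1 (cut(5)): [1 0 3 2 5 4]
After op 2 (cut(5)): [4 1 0 3 2 5]
After op 3 (cut(5)): [5 4 1 0 3 2]
After op 4 (cut(5)): [2 5 4 1 0 3]
After op 5 (cut(5)): [3 2 5 4 1 0]
After op 6 (cut(5)): [0 3 2 5 4 1]
After op 7 (cut(5)): [1 0 3 2 5 4]

Answer: 1 0 3 2 5 4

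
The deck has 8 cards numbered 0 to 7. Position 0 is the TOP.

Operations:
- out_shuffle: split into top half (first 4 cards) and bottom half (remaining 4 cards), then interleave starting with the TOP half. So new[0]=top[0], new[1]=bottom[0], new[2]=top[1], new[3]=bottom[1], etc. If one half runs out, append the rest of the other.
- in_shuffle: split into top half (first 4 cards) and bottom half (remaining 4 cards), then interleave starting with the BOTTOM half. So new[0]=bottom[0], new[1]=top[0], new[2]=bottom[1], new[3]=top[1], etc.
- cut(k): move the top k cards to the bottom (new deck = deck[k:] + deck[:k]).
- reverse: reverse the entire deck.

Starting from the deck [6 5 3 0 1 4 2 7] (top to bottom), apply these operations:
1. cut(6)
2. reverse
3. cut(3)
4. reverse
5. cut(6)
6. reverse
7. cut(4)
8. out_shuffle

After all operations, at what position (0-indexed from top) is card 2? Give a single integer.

Answer: 5

Derivation:
After op 1 (cut(6)): [2 7 6 5 3 0 1 4]
After op 2 (reverse): [4 1 0 3 5 6 7 2]
After op 3 (cut(3)): [3 5 6 7 2 4 1 0]
After op 4 (reverse): [0 1 4 2 7 6 5 3]
After op 5 (cut(6)): [5 3 0 1 4 2 7 6]
After op 6 (reverse): [6 7 2 4 1 0 3 5]
After op 7 (cut(4)): [1 0 3 5 6 7 2 4]
After op 8 (out_shuffle): [1 6 0 7 3 2 5 4]
Card 2 is at position 5.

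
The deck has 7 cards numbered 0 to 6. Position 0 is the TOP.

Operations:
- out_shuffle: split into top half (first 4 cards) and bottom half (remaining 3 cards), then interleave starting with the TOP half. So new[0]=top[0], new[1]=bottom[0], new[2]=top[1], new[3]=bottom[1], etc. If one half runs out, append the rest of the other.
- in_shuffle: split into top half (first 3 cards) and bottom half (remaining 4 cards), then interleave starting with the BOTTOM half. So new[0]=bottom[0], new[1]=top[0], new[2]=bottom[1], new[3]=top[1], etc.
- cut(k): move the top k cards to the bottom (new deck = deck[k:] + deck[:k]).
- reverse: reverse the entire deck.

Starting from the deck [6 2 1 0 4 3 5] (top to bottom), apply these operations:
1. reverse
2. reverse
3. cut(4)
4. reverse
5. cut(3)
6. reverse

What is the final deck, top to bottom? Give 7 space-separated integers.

Answer: 2 1 0 4 3 5 6

Derivation:
After op 1 (reverse): [5 3 4 0 1 2 6]
After op 2 (reverse): [6 2 1 0 4 3 5]
After op 3 (cut(4)): [4 3 5 6 2 1 0]
After op 4 (reverse): [0 1 2 6 5 3 4]
After op 5 (cut(3)): [6 5 3 4 0 1 2]
After op 6 (reverse): [2 1 0 4 3 5 6]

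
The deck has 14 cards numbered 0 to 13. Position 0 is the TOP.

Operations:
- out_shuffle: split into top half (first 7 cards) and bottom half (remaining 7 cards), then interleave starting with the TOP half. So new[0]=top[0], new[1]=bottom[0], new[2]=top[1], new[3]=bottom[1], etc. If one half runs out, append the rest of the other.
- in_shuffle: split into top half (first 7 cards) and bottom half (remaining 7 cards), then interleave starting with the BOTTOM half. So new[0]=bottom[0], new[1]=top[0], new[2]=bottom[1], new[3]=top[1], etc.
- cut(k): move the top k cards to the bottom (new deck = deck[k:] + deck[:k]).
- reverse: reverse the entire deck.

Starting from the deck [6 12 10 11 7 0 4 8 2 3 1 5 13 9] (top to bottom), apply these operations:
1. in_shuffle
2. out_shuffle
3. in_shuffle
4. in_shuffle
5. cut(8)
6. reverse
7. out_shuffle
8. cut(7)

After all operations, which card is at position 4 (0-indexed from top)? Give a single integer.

Answer: 0

Derivation:
After op 1 (in_shuffle): [8 6 2 12 3 10 1 11 5 7 13 0 9 4]
After op 2 (out_shuffle): [8 11 6 5 2 7 12 13 3 0 10 9 1 4]
After op 3 (in_shuffle): [13 8 3 11 0 6 10 5 9 2 1 7 4 12]
After op 4 (in_shuffle): [5 13 9 8 2 3 1 11 7 0 4 6 12 10]
After op 5 (cut(8)): [7 0 4 6 12 10 5 13 9 8 2 3 1 11]
After op 6 (reverse): [11 1 3 2 8 9 13 5 10 12 6 4 0 7]
After op 7 (out_shuffle): [11 5 1 10 3 12 2 6 8 4 9 0 13 7]
After op 8 (cut(7)): [6 8 4 9 0 13 7 11 5 1 10 3 12 2]
Position 4: card 0.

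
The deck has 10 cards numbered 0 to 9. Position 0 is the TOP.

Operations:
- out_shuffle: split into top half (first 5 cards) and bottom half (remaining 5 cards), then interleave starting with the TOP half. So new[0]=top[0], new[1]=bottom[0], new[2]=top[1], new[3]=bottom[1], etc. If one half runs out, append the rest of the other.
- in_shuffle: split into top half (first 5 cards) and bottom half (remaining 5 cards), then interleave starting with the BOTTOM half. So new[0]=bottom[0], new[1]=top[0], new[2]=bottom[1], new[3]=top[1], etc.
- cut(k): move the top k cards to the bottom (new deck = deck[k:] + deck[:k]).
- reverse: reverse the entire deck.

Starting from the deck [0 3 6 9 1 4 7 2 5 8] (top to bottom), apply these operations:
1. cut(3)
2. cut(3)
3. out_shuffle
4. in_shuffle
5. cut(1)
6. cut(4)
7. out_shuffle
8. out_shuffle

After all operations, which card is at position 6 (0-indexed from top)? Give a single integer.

Answer: 7

Derivation:
After op 1 (cut(3)): [9 1 4 7 2 5 8 0 3 6]
After op 2 (cut(3)): [7 2 5 8 0 3 6 9 1 4]
After op 3 (out_shuffle): [7 3 2 6 5 9 8 1 0 4]
After op 4 (in_shuffle): [9 7 8 3 1 2 0 6 4 5]
After op 5 (cut(1)): [7 8 3 1 2 0 6 4 5 9]
After op 6 (cut(4)): [2 0 6 4 5 9 7 8 3 1]
After op 7 (out_shuffle): [2 9 0 7 6 8 4 3 5 1]
After op 8 (out_shuffle): [2 8 9 4 0 3 7 5 6 1]
Position 6: card 7.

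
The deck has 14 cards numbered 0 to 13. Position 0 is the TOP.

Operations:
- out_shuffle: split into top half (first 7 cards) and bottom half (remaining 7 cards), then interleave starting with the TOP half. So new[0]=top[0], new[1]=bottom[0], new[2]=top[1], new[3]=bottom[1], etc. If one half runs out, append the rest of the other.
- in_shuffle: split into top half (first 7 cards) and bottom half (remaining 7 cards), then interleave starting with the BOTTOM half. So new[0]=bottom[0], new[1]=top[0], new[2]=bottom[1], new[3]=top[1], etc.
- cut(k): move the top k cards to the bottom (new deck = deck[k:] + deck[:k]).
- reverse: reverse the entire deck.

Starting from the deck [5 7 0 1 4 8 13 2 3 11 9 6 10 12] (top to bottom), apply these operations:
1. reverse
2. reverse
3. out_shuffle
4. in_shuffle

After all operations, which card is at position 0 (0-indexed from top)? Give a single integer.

Answer: 9

Derivation:
After op 1 (reverse): [12 10 6 9 11 3 2 13 8 4 1 0 7 5]
After op 2 (reverse): [5 7 0 1 4 8 13 2 3 11 9 6 10 12]
After op 3 (out_shuffle): [5 2 7 3 0 11 1 9 4 6 8 10 13 12]
After op 4 (in_shuffle): [9 5 4 2 6 7 8 3 10 0 13 11 12 1]
Position 0: card 9.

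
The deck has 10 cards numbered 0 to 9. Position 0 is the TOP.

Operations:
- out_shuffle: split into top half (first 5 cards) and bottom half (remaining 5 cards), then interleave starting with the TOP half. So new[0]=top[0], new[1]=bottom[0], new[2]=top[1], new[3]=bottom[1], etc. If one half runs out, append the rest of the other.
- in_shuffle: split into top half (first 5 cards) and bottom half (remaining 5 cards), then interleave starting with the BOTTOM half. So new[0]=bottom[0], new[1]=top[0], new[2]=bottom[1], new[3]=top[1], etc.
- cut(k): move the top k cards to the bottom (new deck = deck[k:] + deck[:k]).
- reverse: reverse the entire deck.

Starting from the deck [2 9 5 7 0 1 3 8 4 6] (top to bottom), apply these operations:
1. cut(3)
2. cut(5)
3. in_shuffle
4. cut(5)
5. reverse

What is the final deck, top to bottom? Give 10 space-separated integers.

After op 1 (cut(3)): [7 0 1 3 8 4 6 2 9 5]
After op 2 (cut(5)): [4 6 2 9 5 7 0 1 3 8]
After op 3 (in_shuffle): [7 4 0 6 1 2 3 9 8 5]
After op 4 (cut(5)): [2 3 9 8 5 7 4 0 6 1]
After op 5 (reverse): [1 6 0 4 7 5 8 9 3 2]

Answer: 1 6 0 4 7 5 8 9 3 2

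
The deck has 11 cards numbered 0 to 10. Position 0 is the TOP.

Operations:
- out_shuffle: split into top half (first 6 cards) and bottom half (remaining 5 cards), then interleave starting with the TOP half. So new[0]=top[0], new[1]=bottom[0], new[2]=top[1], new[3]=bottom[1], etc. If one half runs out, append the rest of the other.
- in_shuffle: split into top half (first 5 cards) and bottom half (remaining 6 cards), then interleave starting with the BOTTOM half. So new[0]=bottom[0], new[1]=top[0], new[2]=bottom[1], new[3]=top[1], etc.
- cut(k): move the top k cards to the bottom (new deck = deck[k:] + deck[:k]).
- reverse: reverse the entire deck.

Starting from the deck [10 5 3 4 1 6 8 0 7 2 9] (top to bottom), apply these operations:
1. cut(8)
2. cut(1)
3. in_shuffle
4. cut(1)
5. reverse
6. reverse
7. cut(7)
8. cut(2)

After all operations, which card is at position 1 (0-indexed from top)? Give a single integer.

After op 1 (cut(8)): [7 2 9 10 5 3 4 1 6 8 0]
After op 2 (cut(1)): [2 9 10 5 3 4 1 6 8 0 7]
After op 3 (in_shuffle): [4 2 1 9 6 10 8 5 0 3 7]
After op 4 (cut(1)): [2 1 9 6 10 8 5 0 3 7 4]
After op 5 (reverse): [4 7 3 0 5 8 10 6 9 1 2]
After op 6 (reverse): [2 1 9 6 10 8 5 0 3 7 4]
After op 7 (cut(7)): [0 3 7 4 2 1 9 6 10 8 5]
After op 8 (cut(2)): [7 4 2 1 9 6 10 8 5 0 3]
Position 1: card 4.

Answer: 4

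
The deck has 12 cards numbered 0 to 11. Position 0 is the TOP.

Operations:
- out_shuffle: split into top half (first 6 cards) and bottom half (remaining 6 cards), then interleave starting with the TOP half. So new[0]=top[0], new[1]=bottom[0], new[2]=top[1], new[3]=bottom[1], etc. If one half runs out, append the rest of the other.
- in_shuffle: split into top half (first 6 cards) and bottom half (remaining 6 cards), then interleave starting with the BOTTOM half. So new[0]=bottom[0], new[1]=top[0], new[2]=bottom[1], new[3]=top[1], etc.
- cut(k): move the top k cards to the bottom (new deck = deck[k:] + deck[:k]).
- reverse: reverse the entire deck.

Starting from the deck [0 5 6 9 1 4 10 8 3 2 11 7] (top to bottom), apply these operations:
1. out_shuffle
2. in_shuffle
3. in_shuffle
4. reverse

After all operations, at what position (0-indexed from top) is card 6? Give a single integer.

After op 1 (out_shuffle): [0 10 5 8 6 3 9 2 1 11 4 7]
After op 2 (in_shuffle): [9 0 2 10 1 5 11 8 4 6 7 3]
After op 3 (in_shuffle): [11 9 8 0 4 2 6 10 7 1 3 5]
After op 4 (reverse): [5 3 1 7 10 6 2 4 0 8 9 11]
Card 6 is at position 5.

Answer: 5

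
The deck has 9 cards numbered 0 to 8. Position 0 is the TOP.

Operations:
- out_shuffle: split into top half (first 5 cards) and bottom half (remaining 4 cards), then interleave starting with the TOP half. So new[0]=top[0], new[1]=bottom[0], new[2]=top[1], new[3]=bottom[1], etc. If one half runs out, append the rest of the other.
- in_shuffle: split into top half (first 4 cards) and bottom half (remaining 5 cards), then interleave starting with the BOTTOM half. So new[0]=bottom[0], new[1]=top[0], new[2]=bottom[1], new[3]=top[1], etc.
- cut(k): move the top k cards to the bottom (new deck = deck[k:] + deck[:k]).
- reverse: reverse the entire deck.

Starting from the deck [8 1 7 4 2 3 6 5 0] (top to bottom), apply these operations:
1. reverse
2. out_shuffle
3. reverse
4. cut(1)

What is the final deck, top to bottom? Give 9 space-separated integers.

After op 1 (reverse): [0 5 6 3 2 4 7 1 8]
After op 2 (out_shuffle): [0 4 5 7 6 1 3 8 2]
After op 3 (reverse): [2 8 3 1 6 7 5 4 0]
After op 4 (cut(1)): [8 3 1 6 7 5 4 0 2]

Answer: 8 3 1 6 7 5 4 0 2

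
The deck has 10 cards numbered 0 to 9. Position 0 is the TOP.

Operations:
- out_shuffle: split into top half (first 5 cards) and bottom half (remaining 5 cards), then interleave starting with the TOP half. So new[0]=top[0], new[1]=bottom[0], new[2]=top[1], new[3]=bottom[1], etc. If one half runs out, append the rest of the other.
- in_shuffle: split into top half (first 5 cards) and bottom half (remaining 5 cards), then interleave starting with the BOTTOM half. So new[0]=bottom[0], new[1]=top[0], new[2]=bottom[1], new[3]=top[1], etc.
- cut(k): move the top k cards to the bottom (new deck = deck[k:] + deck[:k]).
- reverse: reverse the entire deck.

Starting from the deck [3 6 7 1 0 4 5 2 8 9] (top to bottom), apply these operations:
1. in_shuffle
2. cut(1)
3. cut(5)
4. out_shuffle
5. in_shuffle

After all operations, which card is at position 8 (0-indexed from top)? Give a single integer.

After op 1 (in_shuffle): [4 3 5 6 2 7 8 1 9 0]
After op 2 (cut(1)): [3 5 6 2 7 8 1 9 0 4]
After op 3 (cut(5)): [8 1 9 0 4 3 5 6 2 7]
After op 4 (out_shuffle): [8 3 1 5 9 6 0 2 4 7]
After op 5 (in_shuffle): [6 8 0 3 2 1 4 5 7 9]
Position 8: card 7.

Answer: 7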